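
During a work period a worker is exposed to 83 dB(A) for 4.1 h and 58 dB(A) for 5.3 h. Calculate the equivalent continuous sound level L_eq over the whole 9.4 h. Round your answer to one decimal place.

Weight each interval's intensity by its duration and average over T = 9.4 h:
Σ tᵢ·10^(Lᵢ/10) = 4.1·10^(83/10) + 5.3·10^(58/10) = 8.214e+08.
L_eq = 10·log₁₀(8.214e+08/9.4) = 79.41 dB(A).

79.4 dB(A)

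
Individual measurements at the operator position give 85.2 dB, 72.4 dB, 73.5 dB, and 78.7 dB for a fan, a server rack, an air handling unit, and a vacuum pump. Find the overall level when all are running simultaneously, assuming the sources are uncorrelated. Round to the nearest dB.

Incoherent sources combine by intensity addition: L_total = 10·log₁₀(Σ 10^(L_i/10)).
Σ 10^(L/10) = 10^(85.2/10) + 10^(72.4/10) + 10^(73.5/10) + 10^(78.7/10) = 4.450e+08.
L_total = 10·log₁₀(4.450e+08) = 86.48 dB.

86 dB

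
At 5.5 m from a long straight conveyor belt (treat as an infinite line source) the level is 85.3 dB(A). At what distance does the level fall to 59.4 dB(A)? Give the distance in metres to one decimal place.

For a line source L₁ − L₂ = 10·log₁₀(r₂/r₁), so r₂ = r₁·10^((L₁−L₂)/10).
r₂ = 5.5·10^((85.3−59.4)/10) = 5.5·10^(25.9/10) = 2139.75 m.

2139.7 m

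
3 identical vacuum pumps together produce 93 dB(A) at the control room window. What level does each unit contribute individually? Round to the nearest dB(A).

For N identical incoherent sources L_total = L₁ + 10·log₁₀ N, so L₁ = 93 − 10·log₁₀(3) = 93 − 4.771.

88 dB(A)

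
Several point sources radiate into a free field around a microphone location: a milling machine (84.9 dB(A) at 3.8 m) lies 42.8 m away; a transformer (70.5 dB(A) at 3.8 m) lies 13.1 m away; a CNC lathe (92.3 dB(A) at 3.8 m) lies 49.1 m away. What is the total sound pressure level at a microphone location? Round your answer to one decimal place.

Propagate each source to the receiver with L = L_ref − 20·log₁₀(r/r_ref), then add intensities.
milling machine: 84.9 − 20·log₁₀(42.8/3.8) = 84.9 − 21.03 = 63.87 dB(A).
transformer: 70.5 − 20·log₁₀(13.1/3.8) = 70.5 − 10.75 = 59.75 dB(A).
CNC lathe: 92.3 − 20·log₁₀(49.1/3.8) = 92.3 − 22.23 = 70.07 dB(A).
Σ 10^(L/10) = 1.355e+07 → L_total = 10·log₁₀(1.355e+07) = 71.32 dB(A).

71.3 dB(A)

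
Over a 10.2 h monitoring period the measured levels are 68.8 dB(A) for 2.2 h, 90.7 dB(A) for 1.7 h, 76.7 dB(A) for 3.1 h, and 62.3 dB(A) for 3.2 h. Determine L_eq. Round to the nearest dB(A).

The energy average is taken in the linear domain: L_eq = 10·log₁₀[(Σ tᵢ·10^(Lᵢ/10))/T], T = 10.2 h.
Σ tᵢ·10^(Lᵢ/10) = 2.2·10^(68.8/10) + 1.7·10^(90.7/10) + 3.1·10^(76.7/10) + 3.2·10^(62.3/10) = 2.164e+09.
L_eq = 10·log₁₀(2.164e+09/10.2) = 83.27 dB(A).

83 dB(A)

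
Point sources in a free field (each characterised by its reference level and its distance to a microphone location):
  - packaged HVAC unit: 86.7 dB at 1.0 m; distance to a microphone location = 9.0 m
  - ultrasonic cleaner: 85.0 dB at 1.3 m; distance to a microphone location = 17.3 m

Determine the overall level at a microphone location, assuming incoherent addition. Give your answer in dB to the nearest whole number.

69 dB

Propagate each source to the receiver with L = L_ref − 20·log₁₀(r/r_ref), then add intensities.
packaged HVAC unit: 86.7 − 20·log₁₀(9.0/1.0) = 86.7 − 19.08 = 67.62 dB.
ultrasonic cleaner: 85.0 − 20·log₁₀(17.3/1.3) = 85.0 − 22.48 = 62.52 dB.
Σ 10^(L/10) = 7.560e+06 → L_total = 10·log₁₀(7.560e+06) = 68.79 dB.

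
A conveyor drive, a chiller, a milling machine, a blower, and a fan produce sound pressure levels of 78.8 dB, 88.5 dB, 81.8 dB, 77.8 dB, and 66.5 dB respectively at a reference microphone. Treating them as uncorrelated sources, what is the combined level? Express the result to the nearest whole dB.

For uncorrelated sources the intensities add, so convert each level to linear form, sum, and take 10·log₁₀ of the total.
Σ 10^(L/10) = 10^(78.8/10) + 10^(88.5/10) + 10^(81.8/10) + 10^(77.8/10) + 10^(66.5/10) = 9.999e+08.
L_total = 10·log₁₀(9.999e+08) = 90.00 dB.

90 dB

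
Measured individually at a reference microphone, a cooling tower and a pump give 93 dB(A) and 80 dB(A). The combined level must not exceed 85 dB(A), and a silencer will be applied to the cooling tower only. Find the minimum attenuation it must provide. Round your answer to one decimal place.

Everything except the cooling tower sums to 10^(80/10) = 1.000e+08 in linear terms, 80.00 dB(A).
To meet 85 dB(A) overall, the treated cooling tower may contribute at most 10^(85/10) − 1.000e+08 = 2.162e+08, i.e. 83.35 dB(A).
Required insertion loss = 93 − 83.35 = 9.65 dB.

9.7 dB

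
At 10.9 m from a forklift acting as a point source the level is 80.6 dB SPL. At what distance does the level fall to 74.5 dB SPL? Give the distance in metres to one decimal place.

The 6.1 dB drop corresponds to a distance ratio of 10^(6.1/20) for a point source.
r₂ = 10.9·10^((80.6−74.5)/20) = 10.9·10^(6.1/20) = 22.00 m.

22.0 m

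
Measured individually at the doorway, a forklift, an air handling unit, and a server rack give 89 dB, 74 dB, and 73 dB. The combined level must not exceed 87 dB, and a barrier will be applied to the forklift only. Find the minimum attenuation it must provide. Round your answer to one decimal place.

2.4 dB

Everything except the forklift sums to 10^(74/10) + 10^(73/10) = 4.507e+07 in linear terms, 76.54 dB.
The limit corresponds to 10^(87/10) = 5.012e+08; subtracting the fixed part leaves 4.561e+08 for the forklift, i.e. 86.59 dB.
So the forklift must be reduced from 89 to 86.59 dB: IL = 2.41 dB.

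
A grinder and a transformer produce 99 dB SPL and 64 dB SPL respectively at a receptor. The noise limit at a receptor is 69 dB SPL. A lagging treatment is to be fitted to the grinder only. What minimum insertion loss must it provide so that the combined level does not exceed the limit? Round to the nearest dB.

32 dB

Everything except the grinder sums to 10^(64/10) = 2.512e+06 in linear terms, 64.00 dB SPL.
To meet 69 dB SPL overall, the treated grinder may contribute at most 10^(69/10) − 2.512e+06 = 5.431e+06, i.e. 67.35 dB SPL.
So the grinder must be reduced from 99 to 67.35 dB SPL: IL = 31.65 dB.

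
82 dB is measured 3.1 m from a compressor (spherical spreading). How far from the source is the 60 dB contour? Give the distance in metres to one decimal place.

39.0 m

For a point source L₁ − L₂ = 20·log₁₀(r₂/r₁), so r₂ = r₁·10^((L₁−L₂)/20).
r₂ = 3.1·10^((82−60)/20) = 3.1·10^(22.0/20) = 39.03 m.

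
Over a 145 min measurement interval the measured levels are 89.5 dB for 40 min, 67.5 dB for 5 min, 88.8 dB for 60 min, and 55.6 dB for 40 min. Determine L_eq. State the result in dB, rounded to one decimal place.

87.5 dB

The energy average is taken in the linear domain: L_eq = 10·log₁₀[(Σ tᵢ·10^(Lᵢ/10))/T], T = 145 min.
Σ tᵢ·10^(Lᵢ/10) = 40·10^(89.5/10) + 5·10^(67.5/10) + 60·10^(88.8/10) + 40·10^(55.6/10) = 8.121e+10.
L_eq = 10·log₁₀(8.121e+10/145) = 87.48 dB.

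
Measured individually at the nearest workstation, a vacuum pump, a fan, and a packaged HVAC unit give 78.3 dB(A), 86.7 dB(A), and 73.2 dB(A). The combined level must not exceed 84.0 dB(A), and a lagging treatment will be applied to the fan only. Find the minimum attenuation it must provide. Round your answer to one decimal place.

4.6 dB

The untreated sources together contribute 10^(78.3/10) + 10^(73.2/10) = 8.850e+07, i.e. 79.47 dB(A).
To meet 84.0 dB(A) overall, the treated fan may contribute at most 10^(84.0/10) − 8.850e+07 = 1.627e+08, i.e. 82.11 dB(A).
Required insertion loss = 86.7 − 82.11 = 4.59 dB.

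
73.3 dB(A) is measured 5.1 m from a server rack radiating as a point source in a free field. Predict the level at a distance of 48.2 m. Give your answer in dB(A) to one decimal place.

Point-source attenuation: ΔL = 20·log₁₀(r₂/r₁) = 20·log₁₀(48.2/5.1) = 19.510 dB.
L₂ = 73.3 − 20·log₁₀(48.2/5.1) = 73.3 − 19.510 = 53.79 dB(A).

53.8 dB(A)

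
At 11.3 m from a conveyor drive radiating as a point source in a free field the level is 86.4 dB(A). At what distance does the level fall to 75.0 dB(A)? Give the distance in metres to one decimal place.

42.0 m

The 11.4 dB drop corresponds to a distance ratio of 10^(11.4/20) for a point source.
r₂ = 11.3·10^((86.4−75.0)/20) = 11.3·10^(11.4/20) = 41.98 m.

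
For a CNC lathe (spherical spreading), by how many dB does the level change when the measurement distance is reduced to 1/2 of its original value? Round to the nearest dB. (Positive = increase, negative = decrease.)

+6 dB

With spherical spreading the level changes by −20·log₁₀(r₂/r₁).
ΔL = −20·log₁₀(0.5) = +6.02 dB.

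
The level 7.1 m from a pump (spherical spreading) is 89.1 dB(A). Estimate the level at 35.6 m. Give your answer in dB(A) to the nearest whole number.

75 dB(A)

For a point source, L₂ = L₁ − 20·log₁₀(r₂/r₁).
L₂ = 89.1 − 20·log₁₀(35.6/7.1) = 89.1 − 14.004 = 75.10 dB(A).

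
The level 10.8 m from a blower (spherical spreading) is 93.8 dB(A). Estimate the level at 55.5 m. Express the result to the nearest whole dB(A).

80 dB(A)

Spherical spreading from a point source gives a 20·log₁₀(r₂/r₁) drop.
L₂ = 93.8 − 20·log₁₀(55.5/10.8) = 93.8 − 14.217 = 79.58 dB(A).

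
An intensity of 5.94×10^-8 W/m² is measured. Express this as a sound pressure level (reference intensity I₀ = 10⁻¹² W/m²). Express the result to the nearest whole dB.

48 dB

I/I₀ = 5.94×10^-8/10⁻¹² = 5.94×10^4, and L = 10·log₁₀(I/I₀).
L = 10·(0.7738 + 4) = 47.74 dB.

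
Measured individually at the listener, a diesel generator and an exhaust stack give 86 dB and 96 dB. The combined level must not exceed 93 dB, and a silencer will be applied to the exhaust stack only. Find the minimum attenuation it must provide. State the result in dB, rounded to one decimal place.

4.0 dB

The untreated sources together contribute 10^(86/10) = 3.981e+08, i.e. 86.00 dB.
The limit corresponds to 10^(93/10) = 1.995e+09; subtracting the fixed part leaves 1.597e+09 for the exhaust stack, i.e. 92.03 dB.
Required insertion loss = 96 − 92.03 = 3.97 dB.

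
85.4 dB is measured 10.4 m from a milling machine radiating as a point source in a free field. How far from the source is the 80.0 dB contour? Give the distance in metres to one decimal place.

19.4 m

Point-source spreading drops the level by 20·log₁₀(r₂/r₁); inverting, r₂/r₁ = 10^(ΔL/20).
r₂ = 10.4·10^((85.4−80.0)/20) = 10.4·10^(5.4/20) = 19.37 m.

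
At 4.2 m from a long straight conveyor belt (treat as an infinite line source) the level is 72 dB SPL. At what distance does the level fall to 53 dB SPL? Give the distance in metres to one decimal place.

For a line source L₁ − L₂ = 10·log₁₀(r₂/r₁), so r₂ = r₁·10^((L₁−L₂)/10).
r₂ = 4.2·10^((72−53)/10) = 4.2·10^(19.0/10) = 333.62 m.

333.6 m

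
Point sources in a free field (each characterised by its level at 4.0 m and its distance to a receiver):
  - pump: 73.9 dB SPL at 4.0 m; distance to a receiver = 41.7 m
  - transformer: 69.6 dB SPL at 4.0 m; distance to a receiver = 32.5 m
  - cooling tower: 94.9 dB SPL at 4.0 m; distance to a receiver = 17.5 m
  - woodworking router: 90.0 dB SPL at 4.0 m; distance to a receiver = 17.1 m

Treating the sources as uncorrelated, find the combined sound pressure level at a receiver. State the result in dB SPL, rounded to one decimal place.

83.4 dB SPL

First find each source's level at the receiver (point-source: −20·log₁₀(r/r_ref)), then combine on an intensity basis.
pump: 73.9 − 20·log₁₀(41.7/4.0) = 73.9 − 20.36 = 53.54 dB SPL.
transformer: 69.6 − 20·log₁₀(32.5/4.0) = 69.6 − 18.20 = 51.40 dB SPL.
cooling tower: 94.9 − 20·log₁₀(17.5/4.0) = 94.9 − 12.82 = 82.08 dB SPL.
woodworking router: 90.0 − 20·log₁₀(17.1/4.0) = 90.0 − 12.62 = 77.38 dB SPL.
Σ 10^(L/10) = 2.165e+08 → L_total = 10·log₁₀(2.165e+08) = 83.36 dB SPL.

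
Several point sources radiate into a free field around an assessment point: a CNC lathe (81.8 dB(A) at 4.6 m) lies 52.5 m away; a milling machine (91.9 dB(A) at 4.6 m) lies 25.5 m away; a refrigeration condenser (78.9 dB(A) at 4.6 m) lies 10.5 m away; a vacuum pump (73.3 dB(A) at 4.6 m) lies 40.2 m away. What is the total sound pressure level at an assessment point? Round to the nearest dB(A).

Apply inverse-square spreading to bring every level to the receiver, then sum 10^(L/10).
CNC lathe: 81.8 − 20·log₁₀(52.5/4.6) = 81.8 − 21.15 = 60.65 dB(A).
milling machine: 91.9 − 20·log₁₀(25.5/4.6) = 91.9 − 14.88 = 77.02 dB(A).
refrigeration condenser: 78.9 − 20·log₁₀(10.5/4.6) = 78.9 − 7.17 = 71.73 dB(A).
vacuum pump: 73.3 − 20·log₁₀(40.2/4.6) = 73.3 − 18.83 = 54.47 dB(A).
Σ 10^(L/10) = 6.674e+07 → L_total = 10·log₁₀(6.674e+07) = 78.24 dB(A).

78 dB(A)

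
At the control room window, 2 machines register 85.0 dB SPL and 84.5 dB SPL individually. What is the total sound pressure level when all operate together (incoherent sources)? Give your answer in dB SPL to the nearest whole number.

88 dB SPL

For uncorrelated sources the intensities add, so convert each level to linear form, sum, and take 10·log₁₀ of the total.
Σ 10^(L/10) = 10^(85.0/10) + 10^(84.5/10) = 5.981e+08.
L_total = 10·log₁₀(5.981e+08) = 87.77 dB SPL.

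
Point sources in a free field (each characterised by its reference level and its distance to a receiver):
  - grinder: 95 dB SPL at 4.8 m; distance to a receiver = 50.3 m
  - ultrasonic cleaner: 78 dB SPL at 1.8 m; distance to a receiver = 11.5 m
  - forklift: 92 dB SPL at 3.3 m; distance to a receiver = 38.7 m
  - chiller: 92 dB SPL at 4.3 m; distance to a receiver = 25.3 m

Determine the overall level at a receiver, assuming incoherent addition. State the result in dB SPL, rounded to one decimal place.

79.4 dB SPL

Apply inverse-square spreading to bring every level to the receiver, then sum 10^(L/10).
grinder: 95 − 20·log₁₀(50.3/4.8) = 95 − 20.41 = 74.59 dB SPL.
ultrasonic cleaner: 78 − 20·log₁₀(11.5/1.8) = 78 − 16.11 = 61.89 dB SPL.
forklift: 92 − 20·log₁₀(38.7/3.3) = 92 − 21.38 = 70.62 dB SPL.
chiller: 92 − 20·log₁₀(25.3/4.3) = 92 − 15.39 = 76.61 dB SPL.
Σ 10^(L/10) = 8.765e+07 → L_total = 10·log₁₀(8.765e+07) = 79.43 dB SPL.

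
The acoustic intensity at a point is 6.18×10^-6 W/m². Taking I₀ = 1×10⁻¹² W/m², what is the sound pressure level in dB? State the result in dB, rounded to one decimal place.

I/I₀ = 6.18×10^-6/10⁻¹² = 6.18×10^6, and L = 10·log₁₀(I/I₀).
L = 10·(0.7910 + 6) = 67.91 dB.

67.9 dB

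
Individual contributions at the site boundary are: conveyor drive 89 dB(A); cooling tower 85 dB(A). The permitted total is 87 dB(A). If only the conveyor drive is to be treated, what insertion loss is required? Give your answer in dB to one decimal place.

6.3 dB

Everything except the conveyor drive sums to 10^(85/10) = 3.162e+08 in linear terms, 85.00 dB(A).
The limit corresponds to 10^(87/10) = 5.012e+08; subtracting the fixed part leaves 1.850e+08 for the conveyor drive, i.e. 82.67 dB(A).
Required insertion loss = 89 − 82.67 = 6.33 dB.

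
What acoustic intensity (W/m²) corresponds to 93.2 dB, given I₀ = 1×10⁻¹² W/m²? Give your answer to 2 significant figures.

0.0021 W/m²

I = I₀·10^(L/10) = 10⁻¹² × 10^(93.2/10) = 10^(-2.680).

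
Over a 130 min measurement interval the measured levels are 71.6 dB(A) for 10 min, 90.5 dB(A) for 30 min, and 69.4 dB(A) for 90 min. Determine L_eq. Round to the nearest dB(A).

84 dB(A)

The energy average is taken in the linear domain: L_eq = 10·log₁₀[(Σ tᵢ·10^(Lᵢ/10))/T], T = 130 min.
Σ tᵢ·10^(Lᵢ/10) = 10·10^(71.6/10) + 30·10^(90.5/10) + 90·10^(69.4/10) = 3.459e+10.
L_eq = 10·log₁₀(3.459e+10/130) = 84.25 dB(A).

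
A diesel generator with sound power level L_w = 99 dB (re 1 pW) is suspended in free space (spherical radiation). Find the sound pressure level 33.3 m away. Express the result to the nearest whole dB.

58 dB

L_p = L_w − 10·log₁₀(4π·r²) with r = 33.3 m.
4π·r² = 1.393e+04 m², 10·log₁₀ of that is 41.441 dB.
L_p = 99 − 41.441 = 57.56 dB.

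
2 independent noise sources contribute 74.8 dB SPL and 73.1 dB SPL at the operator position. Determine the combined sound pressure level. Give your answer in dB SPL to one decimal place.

For uncorrelated sources the intensities add, so convert each level to linear form, sum, and take 10·log₁₀ of the total.
Σ 10^(L/10) = 10^(74.8/10) + 10^(73.1/10) = 5.062e+07.
L_total = 10·log₁₀(5.062e+07) = 77.04 dB SPL.

77.0 dB SPL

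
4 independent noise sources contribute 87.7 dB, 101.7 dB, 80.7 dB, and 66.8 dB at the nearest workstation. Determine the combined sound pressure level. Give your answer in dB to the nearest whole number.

Incoherent sources combine by intensity addition: L_total = 10·log₁₀(Σ 10^(L_i/10)).
Σ 10^(L/10) = 10^(87.7/10) + 10^(101.7/10) + 10^(80.7/10) + 10^(66.8/10) = 1.550e+10.
L_total = 10·log₁₀(1.550e+10) = 101.90 dB.

102 dB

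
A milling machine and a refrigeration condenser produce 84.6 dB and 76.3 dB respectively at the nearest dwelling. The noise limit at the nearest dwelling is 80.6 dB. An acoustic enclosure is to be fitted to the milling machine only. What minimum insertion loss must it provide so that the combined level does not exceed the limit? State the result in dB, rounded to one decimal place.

The untreated sources together contribute 10^(76.3/10) = 4.266e+07, i.e. 76.30 dB.
To meet 80.6 dB overall, the treated milling machine may contribute at most 10^(80.6/10) − 4.266e+07 = 7.216e+07, i.e. 78.58 dB.
So the milling machine must be reduced from 84.6 to 78.58 dB: IL = 6.02 dB.

6.0 dB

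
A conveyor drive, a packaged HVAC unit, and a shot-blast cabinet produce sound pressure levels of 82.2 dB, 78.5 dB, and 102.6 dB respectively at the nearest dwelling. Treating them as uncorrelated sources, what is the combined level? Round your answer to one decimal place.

For uncorrelated sources the intensities add, so convert each level to linear form, sum, and take 10·log₁₀ of the total.
Σ 10^(L/10) = 10^(82.2/10) + 10^(78.5/10) + 10^(102.6/10) = 1.843e+10.
L_total = 10·log₁₀(1.843e+10) = 102.66 dB.

102.7 dB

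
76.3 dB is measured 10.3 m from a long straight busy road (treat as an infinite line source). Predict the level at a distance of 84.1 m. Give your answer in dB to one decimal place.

For a line source, L₂ = L₁ − 10·log₁₀(r₂/r₁).
L₂ = 76.3 − 10·log₁₀(84.1/10.3) = 76.3 − 9.120 = 67.18 dB.

67.2 dB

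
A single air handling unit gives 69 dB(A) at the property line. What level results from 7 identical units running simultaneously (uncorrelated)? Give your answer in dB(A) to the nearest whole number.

77 dB(A)

N identical incoherent sources raise the level by 10·log₁₀ N.
L_total = 69 + 10·log₁₀(7) = 69 + 8.451 = 77.45 dB(A).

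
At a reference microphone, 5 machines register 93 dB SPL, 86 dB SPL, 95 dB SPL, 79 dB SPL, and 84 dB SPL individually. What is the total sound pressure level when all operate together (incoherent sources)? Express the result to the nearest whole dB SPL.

Incoherent sources combine by intensity addition: L_total = 10·log₁₀(Σ 10^(L_i/10)).
Σ 10^(L/10) = 10^(93/10) + 10^(86/10) + 10^(95/10) + 10^(79/10) + 10^(84/10) = 5.886e+09.
L_total = 10·log₁₀(5.886e+09) = 97.70 dB SPL.

98 dB SPL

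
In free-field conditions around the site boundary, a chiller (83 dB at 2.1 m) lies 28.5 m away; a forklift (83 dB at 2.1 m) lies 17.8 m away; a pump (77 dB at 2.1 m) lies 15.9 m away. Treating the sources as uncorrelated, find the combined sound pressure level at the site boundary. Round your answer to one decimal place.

First find each source's level at the receiver (point-source: −20·log₁₀(r/r_ref)), then combine on an intensity basis.
chiller: 83 − 20·log₁₀(28.5/2.1) = 83 − 22.65 = 60.35 dB.
forklift: 83 − 20·log₁₀(17.8/2.1) = 83 − 18.56 = 64.44 dB.
pump: 77 − 20·log₁₀(15.9/2.1) = 77 − 17.58 = 59.42 dB.
Σ 10^(L/10) = 4.735e+06 → L_total = 10·log₁₀(4.735e+06) = 66.75 dB.

66.8 dB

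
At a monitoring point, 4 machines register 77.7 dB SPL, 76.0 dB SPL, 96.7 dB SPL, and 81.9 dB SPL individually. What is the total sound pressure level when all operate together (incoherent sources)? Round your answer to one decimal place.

Incoherent sources combine by intensity addition: L_total = 10·log₁₀(Σ 10^(L_i/10)).
Σ 10^(L/10) = 10^(77.7/10) + 10^(76.0/10) + 10^(96.7/10) + 10^(81.9/10) = 4.931e+09.
L_total = 10·log₁₀(4.931e+09) = 96.93 dB SPL.

96.9 dB SPL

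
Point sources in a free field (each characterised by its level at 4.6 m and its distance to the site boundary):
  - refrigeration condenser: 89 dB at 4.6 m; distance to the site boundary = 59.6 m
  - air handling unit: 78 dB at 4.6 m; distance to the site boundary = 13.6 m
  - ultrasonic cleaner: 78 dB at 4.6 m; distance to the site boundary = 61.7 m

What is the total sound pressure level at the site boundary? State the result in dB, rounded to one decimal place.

70.9 dB

Propagate each source to the receiver with L = L_ref − 20·log₁₀(r/r_ref), then add intensities.
refrigeration condenser: 89 − 20·log₁₀(59.6/4.6) = 89 − 22.25 = 66.75 dB.
air handling unit: 78 − 20·log₁₀(13.6/4.6) = 78 − 9.42 = 68.58 dB.
ultrasonic cleaner: 78 − 20·log₁₀(61.7/4.6) = 78 − 22.55 = 55.45 dB.
Σ 10^(L/10) = 1.230e+07 → L_total = 10·log₁₀(1.230e+07) = 70.90 dB.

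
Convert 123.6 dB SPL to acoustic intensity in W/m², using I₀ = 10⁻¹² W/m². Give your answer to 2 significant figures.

2.3 W/m²

I/I₀ = 10^(123.6/10) = 2.291e+12, so I = 2.291e+12 × 10⁻¹² W/m².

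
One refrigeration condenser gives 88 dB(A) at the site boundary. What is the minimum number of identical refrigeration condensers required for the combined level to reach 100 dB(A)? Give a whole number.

Need L₁ + 10·log₁₀ N ≥ 100, i.e. log₁₀ N ≥ 1.20.
N ≥ 10^(12.0/10) = 15.849, so N = 16.

16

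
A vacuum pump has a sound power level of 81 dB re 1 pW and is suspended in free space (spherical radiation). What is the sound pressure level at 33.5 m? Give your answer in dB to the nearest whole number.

40 dB

L_p = L_w − 10·log₁₀(4π·r²) with r = 33.5 m.
4π·r² = 1.41e+04 m², 10·log₁₀ of that is 41.493 dB.
L_p = 81 − 41.493 = 39.51 dB.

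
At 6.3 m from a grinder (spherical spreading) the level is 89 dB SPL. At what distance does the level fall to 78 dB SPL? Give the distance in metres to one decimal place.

The 11.0 dB drop corresponds to a distance ratio of 10^(11.0/20) for a point source.
r₂ = 6.3·10^((89−78)/20) = 6.3·10^(11.0/20) = 22.35 m.

22.4 m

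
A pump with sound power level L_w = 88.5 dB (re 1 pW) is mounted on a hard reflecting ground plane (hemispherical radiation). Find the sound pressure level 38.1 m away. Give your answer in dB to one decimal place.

L_p = L_w − 10·log₁₀(2π·r²) with r = 38.1 m.
2π·r² = 9121 m², 10·log₁₀ of that is 39.600 dB.
L_p = 88.5 − 39.600 = 48.90 dB.

48.9 dB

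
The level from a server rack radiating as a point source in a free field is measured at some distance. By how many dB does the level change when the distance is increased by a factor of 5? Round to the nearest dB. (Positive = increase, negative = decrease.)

With spherical spreading the level changes by −20·log₁₀(r₂/r₁).
ΔL = −20·log₁₀(5) = -13.98 dB.

-14 dB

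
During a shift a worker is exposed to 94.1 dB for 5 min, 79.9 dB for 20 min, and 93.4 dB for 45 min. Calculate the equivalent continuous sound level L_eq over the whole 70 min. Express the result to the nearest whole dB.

Weight each interval's intensity by its duration and average over T = 70 min:
Σ tᵢ·10^(Lᵢ/10) = 5·10^(94.1/10) + 20·10^(79.9/10) + 45·10^(93.4/10) = 1.133e+11.
L_eq = 10·log₁₀(1.133e+11/70) = 92.09 dB.

92 dB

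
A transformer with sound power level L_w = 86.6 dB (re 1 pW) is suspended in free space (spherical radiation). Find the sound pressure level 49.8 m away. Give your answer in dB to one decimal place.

Free-field spherical radiation: L_p = L_w − 10·log₁₀(4π·r²), r = 49.8 m.
4π·r² = 3.117e+04 m², 10·log₁₀ of that is 44.937 dB.
L_p = 86.6 − 44.937 = 41.66 dB.

41.7 dB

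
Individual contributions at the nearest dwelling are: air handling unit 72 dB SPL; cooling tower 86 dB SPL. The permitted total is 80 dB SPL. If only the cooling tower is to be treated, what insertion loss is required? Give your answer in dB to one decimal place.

6.7 dB

Everything except the cooling tower sums to 10^(72/10) = 1.585e+07 in linear terms, 72.00 dB SPL.
The limit corresponds to 10^(80/10) = 1.000e+08; subtracting the fixed part leaves 8.415e+07 for the cooling tower, i.e. 79.25 dB SPL.
So the cooling tower must be reduced from 86 to 79.25 dB SPL: IL = 6.75 dB.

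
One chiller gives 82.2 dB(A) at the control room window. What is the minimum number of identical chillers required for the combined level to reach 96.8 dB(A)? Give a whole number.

The shortfall is 96.8 − 82.2 = 14.6 dB, and N units add 10·log₁₀ N, so need 10·log₁₀ N ≥ 14.6.
N ≥ 10^(14.6/10) = 28.840, so N = 29.

29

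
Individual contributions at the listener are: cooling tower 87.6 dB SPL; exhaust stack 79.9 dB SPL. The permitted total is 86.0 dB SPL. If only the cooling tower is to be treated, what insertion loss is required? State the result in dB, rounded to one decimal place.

2.8 dB

The untreated sources together contribute 10^(79.9/10) = 9.772e+07, i.e. 79.90 dB SPL.
The limit corresponds to 10^(86.0/10) = 3.981e+08; subtracting the fixed part leaves 3.004e+08 for the cooling tower, i.e. 84.78 dB SPL.
Required insertion loss = 87.6 − 84.78 = 2.82 dB.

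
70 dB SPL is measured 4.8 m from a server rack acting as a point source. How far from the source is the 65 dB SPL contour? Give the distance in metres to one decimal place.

8.5 m

For a point source L₁ − L₂ = 20·log₁₀(r₂/r₁), so r₂ = r₁·10^((L₁−L₂)/20).
r₂ = 4.8·10^((70−65)/20) = 4.8·10^(5.0/20) = 8.54 m.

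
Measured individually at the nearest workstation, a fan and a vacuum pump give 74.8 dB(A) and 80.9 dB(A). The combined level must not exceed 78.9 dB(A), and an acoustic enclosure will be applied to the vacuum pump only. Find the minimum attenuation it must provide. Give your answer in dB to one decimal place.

The untreated sources together contribute 10^(74.8/10) = 3.020e+07, i.e. 74.80 dB(A).
To meet 78.9 dB(A) overall, the treated vacuum pump may contribute at most 10^(78.9/10) − 3.020e+07 = 4.743e+07, i.e. 76.76 dB(A).
Required insertion loss = 80.9 − 76.76 = 4.14 dB.

4.1 dB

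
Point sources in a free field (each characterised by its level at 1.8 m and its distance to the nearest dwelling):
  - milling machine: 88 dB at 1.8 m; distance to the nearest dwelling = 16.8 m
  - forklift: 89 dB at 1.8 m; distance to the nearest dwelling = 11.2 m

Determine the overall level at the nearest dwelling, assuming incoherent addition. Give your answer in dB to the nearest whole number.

First find each source's level at the receiver (point-source: −20·log₁₀(r/r_ref)), then combine on an intensity basis.
milling machine: 88 − 20·log₁₀(16.8/1.8) = 88 − 19.40 = 68.60 dB.
forklift: 89 − 20·log₁₀(11.2/1.8) = 89 − 15.88 = 73.12 dB.
Σ 10^(L/10) = 2.776e+07 → L_total = 10·log₁₀(2.776e+07) = 74.43 dB.

74 dB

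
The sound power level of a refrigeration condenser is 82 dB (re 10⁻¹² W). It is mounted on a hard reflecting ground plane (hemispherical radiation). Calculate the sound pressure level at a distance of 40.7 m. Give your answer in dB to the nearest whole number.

42 dB

Free-field hemispherical radiation: L_p = L_w − 10·log₁₀(2π·r²), r = 40.7 m.
2π·r² = 1.041e+04 m², 10·log₁₀ of that is 40.174 dB.
L_p = 82 − 40.174 = 41.83 dB.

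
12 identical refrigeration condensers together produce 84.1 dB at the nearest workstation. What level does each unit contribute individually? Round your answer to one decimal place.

73.3 dB

For N identical incoherent sources L_total = L₁ + 10·log₁₀ N, so L₁ = 84.1 − 10·log₁₀(12) = 84.1 − 10.792.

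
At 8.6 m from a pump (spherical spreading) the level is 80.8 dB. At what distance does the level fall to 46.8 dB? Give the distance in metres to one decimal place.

The 34.0 dB drop corresponds to a distance ratio of 10^(34.0/20) for a point source.
r₂ = 8.6·10^((80.8−46.8)/20) = 8.6·10^(34.0/20) = 431.02 m.

431.0 m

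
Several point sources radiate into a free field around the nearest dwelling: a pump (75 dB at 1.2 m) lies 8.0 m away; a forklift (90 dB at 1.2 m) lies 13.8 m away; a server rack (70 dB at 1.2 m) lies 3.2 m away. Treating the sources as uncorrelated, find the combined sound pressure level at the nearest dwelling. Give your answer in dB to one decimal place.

Propagate each source to the receiver with L = L_ref − 20·log₁₀(r/r_ref), then add intensities.
pump: 75 − 20·log₁₀(8.0/1.2) = 75 − 16.48 = 58.52 dB.
forklift: 90 − 20·log₁₀(13.8/1.2) = 90 − 21.21 = 68.79 dB.
server rack: 70 − 20·log₁₀(3.2/1.2) = 70 − 8.52 = 61.48 dB.
Σ 10^(L/10) = 9.679e+06 → L_total = 10·log₁₀(9.679e+06) = 69.86 dB.

69.9 dB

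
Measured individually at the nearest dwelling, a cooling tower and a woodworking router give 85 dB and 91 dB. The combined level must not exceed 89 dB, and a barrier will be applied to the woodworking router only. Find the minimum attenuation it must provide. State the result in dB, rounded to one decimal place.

4.2 dB

Fixed contribution from the other source: Σ 10^(L/10) = 10^(85/10) = 3.162e+08 (85.00 dB).
To meet 89 dB overall, the treated woodworking router may contribute at most 10^(89/10) − 3.162e+08 = 4.781e+08, i.e. 86.80 dB.
Required insertion loss = 91 − 86.80 = 4.20 dB.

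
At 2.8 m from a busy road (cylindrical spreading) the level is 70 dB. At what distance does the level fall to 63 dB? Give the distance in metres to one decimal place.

Line-source spreading drops the level by 10·log₁₀(r₂/r₁); inverting, r₂/r₁ = 10^(ΔL/10).
r₂ = 2.8·10^((70−63)/10) = 2.8·10^(7.0/10) = 14.03 m.

14.0 m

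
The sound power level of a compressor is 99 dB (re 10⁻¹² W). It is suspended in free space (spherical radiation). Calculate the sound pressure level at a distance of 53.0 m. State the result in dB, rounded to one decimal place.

53.5 dB

L_p = L_w − 10·log₁₀(4π·r²) with r = 53.0 m.
4π·r² = 3.53e+04 m², 10·log₁₀ of that is 45.478 dB.
L_p = 99 − 45.478 = 53.52 dB.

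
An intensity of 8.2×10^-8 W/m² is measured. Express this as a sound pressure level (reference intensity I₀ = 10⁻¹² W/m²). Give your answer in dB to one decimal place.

49.1 dB

I/I₀ = 8.2×10^-8/10⁻¹² = 8.2×10^4, and L = 10·log₁₀(I/I₀).
L = 10·(0.9138 + 4) = 49.14 dB.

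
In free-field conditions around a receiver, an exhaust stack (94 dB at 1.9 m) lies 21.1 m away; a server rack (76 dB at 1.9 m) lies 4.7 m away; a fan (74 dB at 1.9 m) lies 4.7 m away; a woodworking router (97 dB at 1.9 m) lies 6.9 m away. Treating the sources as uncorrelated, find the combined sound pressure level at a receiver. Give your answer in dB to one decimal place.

86.1 dB

Propagate each source to the receiver with L = L_ref − 20·log₁₀(r/r_ref), then add intensities.
exhaust stack: 94 − 20·log₁₀(21.1/1.9) = 94 − 20.91 = 73.09 dB.
server rack: 76 − 20·log₁₀(4.7/1.9) = 76 − 7.87 = 68.13 dB.
fan: 74 − 20·log₁₀(4.7/1.9) = 74 − 7.87 = 66.13 dB.
woodworking router: 97 − 20·log₁₀(6.9/1.9) = 97 − 11.20 = 85.80 dB.
Σ 10^(L/10) = 4.110e+08 → L_total = 10·log₁₀(4.110e+08) = 86.14 dB.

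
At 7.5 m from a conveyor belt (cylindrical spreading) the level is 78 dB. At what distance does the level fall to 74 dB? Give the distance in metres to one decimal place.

18.8 m

The 4.0 dB drop corresponds to a distance ratio of 10^(4.0/10) for a line source.
r₂ = 7.5·10^((78−74)/10) = 7.5·10^(4.0/10) = 18.84 m.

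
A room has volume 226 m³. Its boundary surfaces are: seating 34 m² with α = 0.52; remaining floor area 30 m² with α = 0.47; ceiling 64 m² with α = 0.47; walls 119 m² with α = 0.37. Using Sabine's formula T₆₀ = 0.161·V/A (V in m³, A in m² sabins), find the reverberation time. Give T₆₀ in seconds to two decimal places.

0.34 s

Summing Sᵢαᵢ: 34·0.52 + 30·0.47 + 64·0.47 + 119·0.37 = 105.89 m².
T₆₀ = 0.161·V/A = 0.161·226/105.89 = 0.344 s.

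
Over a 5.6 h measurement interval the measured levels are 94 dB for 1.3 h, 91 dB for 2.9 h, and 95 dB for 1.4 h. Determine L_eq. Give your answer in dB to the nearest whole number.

The energy average is taken in the linear domain: L_eq = 10·log₁₀[(Σ tᵢ·10^(Lᵢ/10))/T], T = 5.6 h.
Σ tᵢ·10^(Lᵢ/10) = 1.3·10^(94/10) + 2.9·10^(91/10) + 1.4·10^(95/10) = 1.134e+10.
L_eq = 10·log₁₀(1.134e+10/5.6) = 93.07 dB.

93 dB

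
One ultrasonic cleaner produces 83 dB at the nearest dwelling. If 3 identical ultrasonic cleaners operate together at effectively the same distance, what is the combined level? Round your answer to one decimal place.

L_total = L₁ + 10·log₁₀ N for N identical incoherent sources.
L_total = 83 + 10·log₁₀(3) = 83 + 4.771 = 87.77 dB.

87.8 dB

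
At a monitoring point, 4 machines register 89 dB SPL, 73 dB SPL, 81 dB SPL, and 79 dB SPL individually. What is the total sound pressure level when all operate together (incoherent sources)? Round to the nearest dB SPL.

For uncorrelated sources the intensities add, so convert each level to linear form, sum, and take 10·log₁₀ of the total.
Σ 10^(L/10) = 10^(89/10) + 10^(73/10) + 10^(81/10) + 10^(79/10) = 1.020e+09.
L_total = 10·log₁₀(1.020e+09) = 90.08 dB SPL.

90 dB SPL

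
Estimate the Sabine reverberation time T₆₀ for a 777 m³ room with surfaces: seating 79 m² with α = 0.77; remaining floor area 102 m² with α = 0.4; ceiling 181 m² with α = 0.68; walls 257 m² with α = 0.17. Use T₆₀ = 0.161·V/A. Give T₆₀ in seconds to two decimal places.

Total absorption A = 79·0.77 + 102·0.4 + 181·0.68 + 257·0.17 = 268.40 m² sabins.
T₆₀ = 0.161 × 777 / 268.40 = 0.466 s.

0.47 s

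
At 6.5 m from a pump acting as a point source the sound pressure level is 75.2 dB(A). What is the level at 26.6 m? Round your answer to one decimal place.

63.0 dB(A)

For a point source, L₂ = L₁ − 20·log₁₀(r₂/r₁).
L₂ = 75.2 − 20·log₁₀(26.6/6.5) = 75.2 − 12.239 = 62.96 dB(A).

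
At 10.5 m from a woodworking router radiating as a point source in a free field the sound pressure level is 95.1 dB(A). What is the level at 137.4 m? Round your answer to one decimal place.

Spherical spreading from a point source gives a 20·log₁₀(r₂/r₁) drop.
L₂ = 95.1 − 20·log₁₀(137.4/10.5) = 95.1 − 22.336 = 72.76 dB(A).

72.8 dB(A)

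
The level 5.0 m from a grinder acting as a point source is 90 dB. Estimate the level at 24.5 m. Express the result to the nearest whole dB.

76 dB

Point-source attenuation: ΔL = 20·log₁₀(r₂/r₁) = 20·log₁₀(24.5/5.0) = 13.804 dB.
L₂ = 90 − 20·log₁₀(24.5/5.0) = 90 − 13.804 = 76.20 dB.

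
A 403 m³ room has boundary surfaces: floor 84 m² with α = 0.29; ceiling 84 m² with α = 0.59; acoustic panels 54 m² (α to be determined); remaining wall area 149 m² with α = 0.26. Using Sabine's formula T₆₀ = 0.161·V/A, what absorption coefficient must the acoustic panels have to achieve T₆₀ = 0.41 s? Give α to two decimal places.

Required total absorption A = 0.161·403/0.41 = 158.25 m².
Absorption from the other surfaces = 84·0.29 + 84·0.59 + 149·0.26 = 112.66 m², so the acoustic panels must supply 45.59 m² over 54 m².
α = 45.59/54 = 0.844.

0.84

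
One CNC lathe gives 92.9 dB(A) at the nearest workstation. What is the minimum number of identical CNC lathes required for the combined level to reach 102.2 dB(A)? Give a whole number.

Need L₁ + 10·log₁₀ N ≥ 102.2, i.e. log₁₀ N ≥ 0.93.
N ≥ 10^(9.3/10) = 8.511, so N = 9.

9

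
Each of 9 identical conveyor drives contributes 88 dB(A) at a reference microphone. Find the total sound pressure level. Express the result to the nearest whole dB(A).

L_total = L₁ + 10·log₁₀ N for N identical incoherent sources.
L_total = 88 + 10·log₁₀(9) = 88 + 9.542 = 97.54 dB(A).

98 dB(A)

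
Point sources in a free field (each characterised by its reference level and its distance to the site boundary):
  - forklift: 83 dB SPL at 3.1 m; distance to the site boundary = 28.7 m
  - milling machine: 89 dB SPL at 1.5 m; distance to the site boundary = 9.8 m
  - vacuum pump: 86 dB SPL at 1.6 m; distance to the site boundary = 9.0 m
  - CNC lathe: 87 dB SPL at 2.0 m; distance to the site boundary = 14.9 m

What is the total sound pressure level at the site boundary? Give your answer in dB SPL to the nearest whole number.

First find each source's level at the receiver (point-source: −20·log₁₀(r/r_ref)), then combine on an intensity basis.
forklift: 83 − 20·log₁₀(28.7/3.1) = 83 − 19.33 = 63.67 dB SPL.
milling machine: 89 − 20·log₁₀(9.8/1.5) = 89 − 16.30 = 72.70 dB SPL.
vacuum pump: 86 − 20·log₁₀(9.0/1.6) = 86 − 15.00 = 71.00 dB SPL.
CNC lathe: 87 − 20·log₁₀(14.9/2.0) = 87 − 17.44 = 69.56 dB SPL.
Σ 10^(L/10) = 4.255e+07 → L_total = 10·log₁₀(4.255e+07) = 76.29 dB SPL.

76 dB SPL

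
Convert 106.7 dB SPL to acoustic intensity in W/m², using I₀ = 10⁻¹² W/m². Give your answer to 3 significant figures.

I = I₀·10^(L/10) = 10⁻¹² × 10^(106.7/10) = 10^(-1.330).

0.0468 W/m²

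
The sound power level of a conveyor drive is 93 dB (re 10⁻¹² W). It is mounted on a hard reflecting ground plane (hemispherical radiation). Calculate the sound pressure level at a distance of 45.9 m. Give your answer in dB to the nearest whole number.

52 dB

L_p = L_w − 10·log₁₀(2π·r²) with r = 45.9 m.
2π·r² = 1.324e+04 m², 10·log₁₀ of that is 41.218 dB.
L_p = 93 − 41.218 = 51.78 dB.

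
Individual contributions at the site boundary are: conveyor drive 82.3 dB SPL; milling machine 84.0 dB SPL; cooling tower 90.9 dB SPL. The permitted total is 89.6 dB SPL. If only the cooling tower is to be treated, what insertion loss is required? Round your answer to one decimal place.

Fixed contribution from the other sources: Σ 10^(L/10) = 10^(82.3/10) + 10^(84.0/10) = 4.210e+08 (86.24 dB SPL).
To meet 89.6 dB SPL overall, the treated cooling tower may contribute at most 10^(89.6/10) − 4.210e+08 = 4.910e+08, i.e. 86.91 dB SPL.
Required insertion loss = 90.9 − 86.91 = 3.99 dB.

4.0 dB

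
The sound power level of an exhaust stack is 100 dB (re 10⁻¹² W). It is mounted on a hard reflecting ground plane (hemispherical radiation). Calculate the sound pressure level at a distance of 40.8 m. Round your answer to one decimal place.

The power spreads over a hemisphere of area 2π·r², so L_p = L_w − 10·log₁₀(2π·r²).
2π·r² = 1.046e+04 m², 10·log₁₀ of that is 40.195 dB.
L_p = 100 − 40.195 = 59.80 dB.

59.8 dB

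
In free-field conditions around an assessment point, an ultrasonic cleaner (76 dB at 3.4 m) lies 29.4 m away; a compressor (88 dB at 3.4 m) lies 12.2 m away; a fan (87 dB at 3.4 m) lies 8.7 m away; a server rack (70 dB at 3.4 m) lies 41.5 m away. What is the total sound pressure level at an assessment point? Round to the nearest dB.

81 dB

First find each source's level at the receiver (point-source: −20·log₁₀(r/r_ref)), then combine on an intensity basis.
ultrasonic cleaner: 76 − 20·log₁₀(29.4/3.4) = 76 − 18.74 = 57.26 dB.
compressor: 88 − 20·log₁₀(12.2/3.4) = 88 − 11.10 = 76.90 dB.
fan: 87 − 20·log₁₀(8.7/3.4) = 87 − 8.16 = 78.84 dB.
server rack: 70 − 20·log₁₀(41.5/3.4) = 70 − 21.73 = 48.27 dB.
Σ 10^(L/10) = 1.261e+08 → L_total = 10·log₁₀(1.261e+08) = 81.01 dB.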